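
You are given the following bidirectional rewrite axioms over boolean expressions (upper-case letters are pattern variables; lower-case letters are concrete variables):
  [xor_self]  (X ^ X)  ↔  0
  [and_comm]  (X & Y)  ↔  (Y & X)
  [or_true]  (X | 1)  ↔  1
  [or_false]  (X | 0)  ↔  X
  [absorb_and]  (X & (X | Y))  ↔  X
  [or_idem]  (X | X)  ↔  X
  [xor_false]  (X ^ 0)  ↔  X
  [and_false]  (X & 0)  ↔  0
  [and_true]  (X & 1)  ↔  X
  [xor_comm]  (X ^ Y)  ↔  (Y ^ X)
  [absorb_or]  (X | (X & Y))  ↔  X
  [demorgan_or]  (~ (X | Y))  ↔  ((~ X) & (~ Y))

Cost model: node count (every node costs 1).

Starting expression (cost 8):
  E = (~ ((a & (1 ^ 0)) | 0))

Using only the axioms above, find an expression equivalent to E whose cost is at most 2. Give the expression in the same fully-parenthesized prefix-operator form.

(~ a)   [cost 2]

(1) (1 ^ 0)  =[xor_false →]=  1    ⊢ (~ ((a & 1) | 0))
(2) ((a & 1) | 0)  =[or_false →]=  (a & 1)    ⊢ (~ (a & 1))
(3) (a & 1)  =[and_true →]=  a    ⊢ cost 2, within 2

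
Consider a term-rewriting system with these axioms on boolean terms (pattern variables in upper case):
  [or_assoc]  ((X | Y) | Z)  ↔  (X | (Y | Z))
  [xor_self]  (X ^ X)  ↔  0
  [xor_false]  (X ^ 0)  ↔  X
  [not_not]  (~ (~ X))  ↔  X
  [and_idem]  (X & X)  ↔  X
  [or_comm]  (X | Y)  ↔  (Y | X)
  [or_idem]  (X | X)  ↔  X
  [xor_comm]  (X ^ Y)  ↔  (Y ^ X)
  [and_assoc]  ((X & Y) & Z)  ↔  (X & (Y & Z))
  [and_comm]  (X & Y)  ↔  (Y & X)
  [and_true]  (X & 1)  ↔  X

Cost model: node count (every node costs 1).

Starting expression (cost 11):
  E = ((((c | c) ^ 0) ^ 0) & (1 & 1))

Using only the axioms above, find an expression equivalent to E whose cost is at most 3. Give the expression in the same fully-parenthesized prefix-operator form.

step 1: or_idem (→) rewrites (c | c) into c, now (((c ^ 0) ^ 0) & (1 & 1))
step 2: xor_false (→) rewrites ((c ^ 0) ^ 0) into (c ^ 0), now ((c ^ 0) & (1 & 1))
step 3: and_idem (→) rewrites (1 & 1) into 1, now ((c ^ 0) & 1)
step 4: xor_comm (→) rewrites (c ^ 0) into (0 ^ c), now ((0 ^ c) & 1)
step 5: and_true (→) rewrites ((0 ^ c) & 1) into (0 ^ c), reaching cost 3 (bound 3)

(0 ^ c)   [cost 3]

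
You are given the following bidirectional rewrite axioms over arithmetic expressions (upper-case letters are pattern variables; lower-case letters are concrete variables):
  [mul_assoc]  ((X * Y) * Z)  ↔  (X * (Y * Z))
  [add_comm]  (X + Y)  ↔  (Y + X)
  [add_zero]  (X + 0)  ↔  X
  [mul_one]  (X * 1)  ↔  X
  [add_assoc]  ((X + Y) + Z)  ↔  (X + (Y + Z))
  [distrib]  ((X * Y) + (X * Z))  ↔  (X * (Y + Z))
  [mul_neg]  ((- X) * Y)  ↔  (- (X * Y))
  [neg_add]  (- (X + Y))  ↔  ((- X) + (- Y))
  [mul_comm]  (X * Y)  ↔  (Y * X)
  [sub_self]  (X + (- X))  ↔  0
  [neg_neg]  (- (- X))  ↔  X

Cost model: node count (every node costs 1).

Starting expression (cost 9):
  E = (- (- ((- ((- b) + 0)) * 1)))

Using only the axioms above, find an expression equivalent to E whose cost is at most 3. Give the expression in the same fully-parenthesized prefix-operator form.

(1) ((- b) + 0)  =[add_zero →]=  (- b)    ⊢ (- (- ((- (- b)) * 1)))
(2) ((- (- b)) * 1)  =[mul_one →]=  (- (- b))    ⊢ (- (- (- (- b))))
(3) (- (- (- (- b))))  =[neg_neg →]=  (- (- b))    ⊢ cost 3, within 3

(- (- b))   [cost 3]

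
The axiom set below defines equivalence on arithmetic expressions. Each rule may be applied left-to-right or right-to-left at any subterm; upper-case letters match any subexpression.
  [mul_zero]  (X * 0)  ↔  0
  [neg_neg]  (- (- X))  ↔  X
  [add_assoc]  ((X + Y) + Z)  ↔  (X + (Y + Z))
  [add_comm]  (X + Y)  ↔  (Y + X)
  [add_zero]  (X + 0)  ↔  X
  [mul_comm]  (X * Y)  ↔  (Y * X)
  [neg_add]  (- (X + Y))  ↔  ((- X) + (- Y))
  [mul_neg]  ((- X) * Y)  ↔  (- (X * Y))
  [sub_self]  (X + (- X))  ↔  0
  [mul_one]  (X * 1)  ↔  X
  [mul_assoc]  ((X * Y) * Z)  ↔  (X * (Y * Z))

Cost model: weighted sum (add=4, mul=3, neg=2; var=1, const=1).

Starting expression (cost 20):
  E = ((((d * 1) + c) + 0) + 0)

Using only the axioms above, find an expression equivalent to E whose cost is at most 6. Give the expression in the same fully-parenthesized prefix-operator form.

(d + c)   [cost 6]

step 1: add_zero (→) rewrites ((((d * 1) + c) + 0) + 0) into (((d * 1) + c) + 0)
step 2: add_zero (→) rewrites (((d * 1) + c) + 0) into ((d * 1) + c)
step 3: mul_one (→) rewrites (d * 1) into d, reaching cost 6 (bound 6)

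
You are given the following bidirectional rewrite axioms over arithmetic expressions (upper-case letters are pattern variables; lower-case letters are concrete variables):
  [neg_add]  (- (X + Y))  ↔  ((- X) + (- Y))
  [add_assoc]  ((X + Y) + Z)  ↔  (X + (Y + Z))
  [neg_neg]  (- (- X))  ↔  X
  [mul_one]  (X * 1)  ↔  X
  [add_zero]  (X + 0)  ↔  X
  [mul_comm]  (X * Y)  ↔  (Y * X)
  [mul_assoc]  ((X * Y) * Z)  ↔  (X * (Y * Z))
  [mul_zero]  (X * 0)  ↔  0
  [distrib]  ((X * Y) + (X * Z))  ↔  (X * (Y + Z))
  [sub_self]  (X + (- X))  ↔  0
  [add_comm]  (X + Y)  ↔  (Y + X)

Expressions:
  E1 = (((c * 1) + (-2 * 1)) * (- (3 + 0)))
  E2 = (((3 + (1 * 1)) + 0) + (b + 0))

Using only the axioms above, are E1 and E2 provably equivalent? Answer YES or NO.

NO

The axioms are sound identities: if E1 ↔* E2 then E1 and E2 evaluate identically under any assignment.
Under b=0, c=0: E1 evaluates to 6, E2 to 4. Distinct ⇒ no rewrite sequence connects them.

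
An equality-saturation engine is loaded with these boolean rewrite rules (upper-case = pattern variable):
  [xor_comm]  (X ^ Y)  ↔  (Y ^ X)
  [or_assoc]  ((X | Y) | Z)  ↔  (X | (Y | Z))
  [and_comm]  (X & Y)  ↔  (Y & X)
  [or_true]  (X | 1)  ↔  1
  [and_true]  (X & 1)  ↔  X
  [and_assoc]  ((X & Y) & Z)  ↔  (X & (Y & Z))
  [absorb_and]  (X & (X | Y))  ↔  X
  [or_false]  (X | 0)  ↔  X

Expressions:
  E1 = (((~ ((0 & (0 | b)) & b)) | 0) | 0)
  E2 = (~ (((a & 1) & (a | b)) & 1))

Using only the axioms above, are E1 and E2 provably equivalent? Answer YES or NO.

NO

Every axiom is a valid identity, so a rewrite proof would force E1 and E2 to agree under every assignment.
At a=1, b=0: E1 = 1 but E2 = 0; they differ, so no derivation exists.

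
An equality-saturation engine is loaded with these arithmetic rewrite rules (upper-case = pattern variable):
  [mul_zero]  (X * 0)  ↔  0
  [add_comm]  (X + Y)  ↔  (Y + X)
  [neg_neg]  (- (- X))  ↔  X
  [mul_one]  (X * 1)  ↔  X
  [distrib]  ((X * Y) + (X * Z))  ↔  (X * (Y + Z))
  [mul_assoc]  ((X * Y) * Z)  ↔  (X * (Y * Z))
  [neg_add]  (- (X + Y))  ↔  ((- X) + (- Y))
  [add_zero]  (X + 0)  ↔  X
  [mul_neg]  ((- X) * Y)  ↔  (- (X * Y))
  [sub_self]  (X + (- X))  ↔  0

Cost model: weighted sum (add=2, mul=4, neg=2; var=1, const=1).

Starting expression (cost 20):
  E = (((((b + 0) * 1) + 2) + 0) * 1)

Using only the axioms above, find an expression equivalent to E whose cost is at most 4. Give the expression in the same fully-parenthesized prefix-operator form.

(b + 2)   [cost 4]

1. [add_zero →] (b + 0)  →  b;  E = ((((b * 1) + 2) + 0) * 1)
2. [add_zero →] (((b * 1) + 2) + 0)  →  ((b * 1) + 2);  E = (((b * 1) + 2) * 1)
3. [mul_one →] (((b * 1) + 2) * 1)  →  ((b * 1) + 2)
4. [mul_one →] (b * 1)  →  b;  cost 4 ≤ 4, done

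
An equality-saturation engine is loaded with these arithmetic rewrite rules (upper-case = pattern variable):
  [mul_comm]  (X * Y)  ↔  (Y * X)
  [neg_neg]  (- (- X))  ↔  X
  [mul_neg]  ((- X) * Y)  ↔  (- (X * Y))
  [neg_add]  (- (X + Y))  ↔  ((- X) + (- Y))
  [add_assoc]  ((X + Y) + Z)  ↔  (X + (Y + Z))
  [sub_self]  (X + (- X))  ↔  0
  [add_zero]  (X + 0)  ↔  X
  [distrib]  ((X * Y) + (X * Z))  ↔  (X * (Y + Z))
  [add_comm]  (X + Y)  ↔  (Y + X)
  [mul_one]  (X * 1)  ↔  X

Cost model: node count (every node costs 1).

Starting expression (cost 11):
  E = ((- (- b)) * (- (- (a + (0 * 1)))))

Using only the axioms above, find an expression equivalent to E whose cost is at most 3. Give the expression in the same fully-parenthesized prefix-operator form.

(b * a)   [cost 3]

1. [mul_one →] (0 * 1)  →  0;  E = ((- (- b)) * (- (- (a + 0))))
2. [add_zero →] (a + 0)  →  a;  E = ((- (- b)) * (- (- a)))
3. [neg_neg →] (- (- b))  →  b;  E = (b * (- (- a)))
4. [neg_neg →] (- (- a))  →  a;  cost 3 ≤ 3, done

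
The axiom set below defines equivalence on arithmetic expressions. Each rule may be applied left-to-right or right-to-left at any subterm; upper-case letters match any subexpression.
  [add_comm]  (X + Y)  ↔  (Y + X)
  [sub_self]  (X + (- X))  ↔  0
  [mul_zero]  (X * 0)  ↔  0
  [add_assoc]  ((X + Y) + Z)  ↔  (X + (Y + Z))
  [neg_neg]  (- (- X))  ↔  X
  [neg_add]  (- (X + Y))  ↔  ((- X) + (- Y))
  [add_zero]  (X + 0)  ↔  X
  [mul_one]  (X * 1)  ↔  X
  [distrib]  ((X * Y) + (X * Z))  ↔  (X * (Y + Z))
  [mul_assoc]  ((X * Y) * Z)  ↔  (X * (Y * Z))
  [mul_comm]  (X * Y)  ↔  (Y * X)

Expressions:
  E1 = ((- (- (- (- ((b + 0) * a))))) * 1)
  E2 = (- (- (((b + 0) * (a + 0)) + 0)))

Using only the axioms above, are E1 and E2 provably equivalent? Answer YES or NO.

YES

1. [mul_one →] ((- (- (- (- ((b + 0) * a))))) * 1)  →  (- (- (- (- ((b + 0) * a)))))
2. [neg_neg →] (- (- (- ((b + 0) * a))))  →  (- ((b + 0) * a));  E1 = (- (- ((b + 0) * a)))
3. [add_zero ←] ((b + 0) * a)  →  (((b + 0) * a) + 0);  E1 = (- (- (((b + 0) * a) + 0)))
4. [add_zero ←] a  →  (a + 0);  this is E2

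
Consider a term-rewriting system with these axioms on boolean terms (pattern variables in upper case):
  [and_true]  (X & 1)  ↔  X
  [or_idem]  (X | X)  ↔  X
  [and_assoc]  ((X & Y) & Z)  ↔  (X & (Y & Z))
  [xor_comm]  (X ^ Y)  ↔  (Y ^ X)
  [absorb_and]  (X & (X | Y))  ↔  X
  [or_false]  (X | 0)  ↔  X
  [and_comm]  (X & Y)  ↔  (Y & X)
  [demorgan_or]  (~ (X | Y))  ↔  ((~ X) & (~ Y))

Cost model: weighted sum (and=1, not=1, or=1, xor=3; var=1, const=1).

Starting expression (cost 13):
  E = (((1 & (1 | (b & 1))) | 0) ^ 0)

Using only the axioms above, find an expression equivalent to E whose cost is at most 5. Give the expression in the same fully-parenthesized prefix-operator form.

step 1: and_true (→) rewrites (b & 1) into b, now (((1 & (1 | b)) | 0) ^ 0)
step 2: or_false (→) rewrites ((1 & (1 | b)) | 0) into (1 & (1 | b)), now ((1 & (1 | b)) ^ 0)
step 3: absorb_and (→) rewrites (1 & (1 | b)) into 1, reaching cost 5 (bound 5)

(1 ^ 0)   [cost 5]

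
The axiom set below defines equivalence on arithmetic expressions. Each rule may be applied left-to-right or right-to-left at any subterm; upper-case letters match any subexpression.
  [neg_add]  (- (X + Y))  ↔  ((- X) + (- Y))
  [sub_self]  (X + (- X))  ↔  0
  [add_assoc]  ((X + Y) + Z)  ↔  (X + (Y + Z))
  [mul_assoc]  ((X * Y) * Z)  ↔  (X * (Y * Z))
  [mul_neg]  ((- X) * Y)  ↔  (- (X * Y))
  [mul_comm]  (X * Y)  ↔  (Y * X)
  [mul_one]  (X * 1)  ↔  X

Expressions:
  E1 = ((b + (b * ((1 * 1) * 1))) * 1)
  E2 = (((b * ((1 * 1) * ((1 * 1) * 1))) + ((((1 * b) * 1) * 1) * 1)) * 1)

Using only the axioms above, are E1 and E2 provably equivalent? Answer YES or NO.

(1) (1 * 1)  =[mul_one →]=  1    ⊢ ((b + (b * (1 * 1))) * 1)
(2) (1 * 1)  =[mul_one →]=  1    ⊢ ((b + (b * 1)) * 1)
(3) (b * 1)  =[mul_one →]=  b    ⊢ ((b + b) * 1)
(4) ((b + b) * 1)  =[mul_one →]=  (b + b)
(5) b  =[mul_one ←]=  (b * 1)    ⊢ (b + (b * 1))
(6) b  =[mul_one ←]=  (b * 1)    ⊢ ((b * 1) + (b * 1))
(7) 1  =[mul_one ←]=  (1 * 1)    ⊢ ((b * (1 * 1)) + (b * 1))
(8) b  =[mul_one ←]=  (b * 1)    ⊢ ((b * (1 * 1)) + ((b * 1) * 1))
(9) ((b * 1) * 1)  =[mul_one ←]=  (((b * 1) * 1) * 1)    ⊢ ((b * (1 * 1)) + (((b * 1) * 1) * 1))
(10) 1  =[mul_one ←]=  (1 * 1)    ⊢ ((b * ((1 * 1) * 1)) + (((b * 1) * 1) * 1))
(11) ((b * 1) * 1)  =[mul_one ←]=  (((b * 1) * 1) * 1)    ⊢ ((b * ((1 * 1) * 1)) + ((((b * 1) * 1) * 1) * 1))
(12) 1  =[mul_one ←]=  (1 * 1)    ⊢ ((b * ((1 * 1) * (1 * 1))) + ((((b * 1) * 1) * 1) * 1))
(13) (b * 1)  =[mul_comm →]=  (1 * b)    ⊢ ((b * ((1 * 1) * (1 * 1))) + ((((1 * b) * 1) * 1) * 1))
(14) (1 * 1)  =[mul_one ←]=  ((1 * 1) * 1)    ⊢ ((b * ((1 * 1) * ((1 * 1) * 1))) + ((((1 * b) * 1) * 1) * 1))
(15) ((b * ((1 * 1) * ((1 * 1) * 1))) + ((((1 * b) * 1) * 1) * 1))  =[mul_one ←]=  (((b * ((1 * 1) * ((1 * 1) * 1))) + ((((1 * b) * 1) * 1) * 1)) * 1)    ⊢ E2

YES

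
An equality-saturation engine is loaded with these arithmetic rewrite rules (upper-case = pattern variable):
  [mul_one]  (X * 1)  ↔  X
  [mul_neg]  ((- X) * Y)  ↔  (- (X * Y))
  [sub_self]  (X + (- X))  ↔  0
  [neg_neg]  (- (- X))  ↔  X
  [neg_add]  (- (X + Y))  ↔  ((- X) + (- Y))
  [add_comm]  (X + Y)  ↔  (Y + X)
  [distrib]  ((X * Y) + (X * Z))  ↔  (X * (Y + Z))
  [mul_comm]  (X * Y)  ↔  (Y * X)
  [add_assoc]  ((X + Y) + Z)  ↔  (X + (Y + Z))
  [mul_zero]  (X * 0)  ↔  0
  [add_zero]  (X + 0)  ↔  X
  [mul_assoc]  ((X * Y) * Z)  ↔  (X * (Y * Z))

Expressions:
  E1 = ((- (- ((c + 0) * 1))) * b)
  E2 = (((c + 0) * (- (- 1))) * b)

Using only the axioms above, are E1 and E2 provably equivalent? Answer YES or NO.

YES

step 1: add_zero (→) rewrites (c + 0) into c, now ((- (- (c * 1))) * b)
step 2: neg_neg (→) rewrites (- (- (c * 1))) into (c * 1), now ((c * 1) * b)
step 3: neg_neg (←) rewrites 1 into (- (- 1)), now ((c * (- (- 1))) * b)
step 4: add_zero (←) rewrites c into (c + 0), which is E2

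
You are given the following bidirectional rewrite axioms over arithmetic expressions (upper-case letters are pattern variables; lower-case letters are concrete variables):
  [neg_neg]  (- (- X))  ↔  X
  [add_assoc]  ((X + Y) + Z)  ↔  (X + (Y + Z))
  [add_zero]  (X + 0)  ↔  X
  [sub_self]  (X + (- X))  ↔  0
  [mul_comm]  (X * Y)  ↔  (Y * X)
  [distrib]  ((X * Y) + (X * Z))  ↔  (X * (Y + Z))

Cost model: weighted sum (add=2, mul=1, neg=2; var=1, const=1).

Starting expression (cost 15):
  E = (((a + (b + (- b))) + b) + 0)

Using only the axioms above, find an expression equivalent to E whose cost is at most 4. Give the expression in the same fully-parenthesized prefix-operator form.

(a + b)   [cost 4]

step 1: sub_self (→) rewrites (b + (- b)) into 0, now (((a + 0) + b) + 0)
step 2: add_zero (→) rewrites (a + 0) into a, now ((a + b) + 0)
step 3: add_assoc (→) rewrites ((a + b) + 0) into (a + (b + 0))
step 4: add_zero (→) rewrites (b + 0) into b, reaching cost 4 (bound 4)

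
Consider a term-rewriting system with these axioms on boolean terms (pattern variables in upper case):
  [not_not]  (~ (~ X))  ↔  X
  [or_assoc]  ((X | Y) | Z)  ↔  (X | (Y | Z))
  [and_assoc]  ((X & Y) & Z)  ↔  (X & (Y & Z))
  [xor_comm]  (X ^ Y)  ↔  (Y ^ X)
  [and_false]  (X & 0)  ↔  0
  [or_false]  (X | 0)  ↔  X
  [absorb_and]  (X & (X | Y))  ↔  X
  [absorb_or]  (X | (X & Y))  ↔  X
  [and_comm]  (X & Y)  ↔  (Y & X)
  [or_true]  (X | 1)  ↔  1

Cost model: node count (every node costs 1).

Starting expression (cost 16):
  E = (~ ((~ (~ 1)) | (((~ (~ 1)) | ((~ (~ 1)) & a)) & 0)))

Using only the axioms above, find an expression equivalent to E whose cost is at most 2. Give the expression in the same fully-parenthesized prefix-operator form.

(~ 1)   [cost 2]

(1) ((~ (~ 1)) | ((~ (~ 1)) & a))  =[absorb_or →]=  (~ (~ 1))    ⊢ (~ ((~ (~ 1)) | ((~ (~ 1)) & 0)))
(2) ((~ (~ 1)) | ((~ (~ 1)) & 0))  =[absorb_or →]=  (~ (~ 1))    ⊢ (~ (~ (~ 1)))
(3) (~ (~ (~ 1)))  =[not_not →]=  (~ 1)    ⊢ cost 2, within 2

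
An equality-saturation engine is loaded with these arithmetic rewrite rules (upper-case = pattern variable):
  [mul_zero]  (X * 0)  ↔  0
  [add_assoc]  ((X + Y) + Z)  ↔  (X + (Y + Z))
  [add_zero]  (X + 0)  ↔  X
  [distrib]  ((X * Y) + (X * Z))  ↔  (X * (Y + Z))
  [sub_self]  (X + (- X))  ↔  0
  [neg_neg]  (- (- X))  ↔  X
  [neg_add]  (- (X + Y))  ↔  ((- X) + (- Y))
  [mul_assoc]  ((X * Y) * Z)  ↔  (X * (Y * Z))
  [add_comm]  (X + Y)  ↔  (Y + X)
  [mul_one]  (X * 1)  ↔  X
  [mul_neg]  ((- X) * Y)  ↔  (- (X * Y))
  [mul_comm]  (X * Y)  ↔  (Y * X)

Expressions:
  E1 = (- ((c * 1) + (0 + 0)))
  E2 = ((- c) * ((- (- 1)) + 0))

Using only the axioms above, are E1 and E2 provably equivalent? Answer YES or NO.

YES

(1) (0 + 0)  =[add_zero →]=  0    ⊢ (- ((c * 1) + 0))
(2) (c * 1)  =[mul_one →]=  c    ⊢ (- (c + 0))
(3) (c + 0)  =[add_zero →]=  c    ⊢ (- c)
(4) (- c)  =[mul_one ←]=  ((- c) * 1)
(5) 1  =[add_zero ←]=  (1 + 0)    ⊢ ((- c) * (1 + 0))
(6) 1  =[neg_neg ←]=  (- (- 1))    ⊢ E2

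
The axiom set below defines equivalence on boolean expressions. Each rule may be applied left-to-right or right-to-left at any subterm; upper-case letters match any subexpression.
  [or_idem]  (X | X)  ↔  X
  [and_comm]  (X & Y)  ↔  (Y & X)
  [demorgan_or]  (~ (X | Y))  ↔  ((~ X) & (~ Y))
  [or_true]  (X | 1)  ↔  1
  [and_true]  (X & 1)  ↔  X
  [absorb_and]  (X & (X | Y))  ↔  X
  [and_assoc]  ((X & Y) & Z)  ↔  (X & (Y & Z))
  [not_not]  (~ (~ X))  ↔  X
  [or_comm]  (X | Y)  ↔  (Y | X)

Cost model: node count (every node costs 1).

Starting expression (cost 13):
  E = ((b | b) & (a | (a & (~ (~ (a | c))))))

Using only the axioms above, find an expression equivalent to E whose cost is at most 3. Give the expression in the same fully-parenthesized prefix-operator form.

(b & a)   [cost 3]

step 1: not_not (→) rewrites (~ (~ (a | c))) into (a | c), now ((b | b) & (a | (a & (a | c))))
step 2: absorb_and (→) rewrites (a & (a | c)) into a, now ((b | b) & (a | a))
step 3: or_idem (→) rewrites (a | a) into a, now ((b | b) & a)
step 4: or_idem (→) rewrites (b | b) into b, reaching cost 3 (bound 3)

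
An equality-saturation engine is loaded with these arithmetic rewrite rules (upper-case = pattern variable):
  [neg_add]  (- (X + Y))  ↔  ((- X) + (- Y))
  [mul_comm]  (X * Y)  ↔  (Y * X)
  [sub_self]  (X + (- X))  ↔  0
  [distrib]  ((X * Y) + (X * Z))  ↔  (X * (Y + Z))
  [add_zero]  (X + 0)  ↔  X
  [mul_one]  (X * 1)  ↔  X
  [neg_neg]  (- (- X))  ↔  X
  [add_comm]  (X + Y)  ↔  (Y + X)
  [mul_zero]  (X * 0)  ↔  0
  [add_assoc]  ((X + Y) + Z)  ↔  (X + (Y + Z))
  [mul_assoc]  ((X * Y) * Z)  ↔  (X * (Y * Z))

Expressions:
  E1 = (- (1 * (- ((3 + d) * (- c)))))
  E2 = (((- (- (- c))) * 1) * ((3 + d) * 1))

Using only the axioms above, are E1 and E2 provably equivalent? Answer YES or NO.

step 1: mul_comm (→) rewrites (1 * (- ((3 + d) * (- c)))) into ((- ((3 + d) * (- c))) * 1), now (- ((- ((3 + d) * (- c))) * 1))
step 2: mul_one (→) rewrites ((- ((3 + d) * (- c))) * 1) into (- ((3 + d) * (- c))), now (- (- ((3 + d) * (- c))))
step 3: neg_neg (→) rewrites (- (- ((3 + d) * (- c)))) into ((3 + d) * (- c))
step 4: mul_one (←) rewrites (3 + d) into ((3 + d) * 1), now (((3 + d) * 1) * (- c))
step 5: mul_one (←) rewrites (- c) into ((- c) * 1), now (((3 + d) * 1) * ((- c) * 1))
step 6: mul_comm (→) rewrites (((3 + d) * 1) * ((- c) * 1)) into (((- c) * 1) * ((3 + d) * 1))
step 7: neg_neg (←) rewrites c into (- (- c)), which is E2

YES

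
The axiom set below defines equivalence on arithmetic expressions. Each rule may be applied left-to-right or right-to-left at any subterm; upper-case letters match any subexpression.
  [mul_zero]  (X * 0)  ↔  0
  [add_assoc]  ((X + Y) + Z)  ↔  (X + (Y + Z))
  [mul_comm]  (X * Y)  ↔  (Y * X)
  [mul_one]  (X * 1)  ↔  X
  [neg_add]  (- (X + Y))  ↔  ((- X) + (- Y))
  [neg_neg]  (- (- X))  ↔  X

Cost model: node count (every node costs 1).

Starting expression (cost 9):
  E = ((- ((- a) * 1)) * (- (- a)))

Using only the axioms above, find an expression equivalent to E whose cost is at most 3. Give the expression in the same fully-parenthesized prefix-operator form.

(1) (- (- a))  =[neg_neg →]=  a    ⊢ ((- ((- a) * 1)) * a)
(2) ((- a) * 1)  =[mul_one →]=  (- a)    ⊢ ((- (- a)) * a)
(3) (- (- a))  =[neg_neg →]=  a    ⊢ cost 3, within 3

(a * a)   [cost 3]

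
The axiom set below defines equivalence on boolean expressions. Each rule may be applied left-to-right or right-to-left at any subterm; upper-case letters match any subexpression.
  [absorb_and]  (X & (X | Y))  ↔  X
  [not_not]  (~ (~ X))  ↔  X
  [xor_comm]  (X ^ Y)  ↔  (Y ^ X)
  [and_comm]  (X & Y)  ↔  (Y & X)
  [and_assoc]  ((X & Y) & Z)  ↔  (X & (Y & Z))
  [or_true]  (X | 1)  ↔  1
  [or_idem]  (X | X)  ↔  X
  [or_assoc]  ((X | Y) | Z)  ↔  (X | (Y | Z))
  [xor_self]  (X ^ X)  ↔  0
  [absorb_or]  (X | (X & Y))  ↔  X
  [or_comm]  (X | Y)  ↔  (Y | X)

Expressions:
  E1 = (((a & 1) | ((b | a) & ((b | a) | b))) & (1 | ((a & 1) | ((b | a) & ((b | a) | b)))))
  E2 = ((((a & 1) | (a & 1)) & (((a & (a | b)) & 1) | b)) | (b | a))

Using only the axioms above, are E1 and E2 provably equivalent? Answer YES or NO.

YES

1. [or_comm →] (1 | ((a & 1) | ((b | a) & ((b | a) | b))))  →  (((a & 1) | ((b | a) & ((b | a) | b))) | 1);  E1 = (((a & 1) | ((b | a) & ((b | a) | b))) & (((a & 1) | ((b | a) & ((b | a) | b))) | 1))
2. [absorb_and →] (((a & 1) | ((b | a) & ((b | a) | b))) & (((a & 1) | ((b | a) & ((b | a) | b))) | 1))  →  ((a & 1) | ((b | a) & ((b | a) | b)))
3. [absorb_and →] ((b | a) & ((b | a) | b))  →  (b | a);  E1 = ((a & 1) | (b | a))
4. [absorb_and ←] (a & 1)  →  ((a & 1) & ((a & 1) | b));  E1 = (((a & 1) & ((a & 1) | b)) | (b | a))
5. [absorb_and ←] a  →  (a & (a | b));  E1 = (((a & 1) & (((a & (a | b)) & 1) | b)) | (b | a))
6. [or_idem ←] (a & 1)  →  ((a & 1) | (a & 1));  this is E2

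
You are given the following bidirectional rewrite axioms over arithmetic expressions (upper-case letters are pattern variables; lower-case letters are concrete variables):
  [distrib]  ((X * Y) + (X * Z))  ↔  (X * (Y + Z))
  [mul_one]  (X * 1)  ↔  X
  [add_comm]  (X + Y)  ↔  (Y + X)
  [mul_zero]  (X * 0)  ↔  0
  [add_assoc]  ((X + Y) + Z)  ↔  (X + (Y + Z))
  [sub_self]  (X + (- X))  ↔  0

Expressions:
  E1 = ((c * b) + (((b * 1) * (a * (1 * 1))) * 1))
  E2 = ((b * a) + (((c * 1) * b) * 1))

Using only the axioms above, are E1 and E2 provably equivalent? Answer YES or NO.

YES

1. [mul_one →] (((b * 1) * (a * (1 * 1))) * 1)  →  ((b * 1) * (a * (1 * 1)));  E1 = ((c * b) + ((b * 1) * (a * (1 * 1))))
2. [mul_one →] (1 * 1)  →  1;  E1 = ((c * b) + ((b * 1) * (a * 1)))
3. [mul_one →] (a * 1)  →  a;  E1 = ((c * b) + ((b * 1) * a))
4. [mul_one →] (b * 1)  →  b;  E1 = ((c * b) + (b * a))
5. [add_comm →] ((c * b) + (b * a))  →  ((b * a) + (c * b))
6. [mul_one ←] c  →  (c * 1);  E1 = ((b * a) + ((c * 1) * b))
7. [mul_one ←] ((c * 1) * b)  →  (((c * 1) * b) * 1);  this is E2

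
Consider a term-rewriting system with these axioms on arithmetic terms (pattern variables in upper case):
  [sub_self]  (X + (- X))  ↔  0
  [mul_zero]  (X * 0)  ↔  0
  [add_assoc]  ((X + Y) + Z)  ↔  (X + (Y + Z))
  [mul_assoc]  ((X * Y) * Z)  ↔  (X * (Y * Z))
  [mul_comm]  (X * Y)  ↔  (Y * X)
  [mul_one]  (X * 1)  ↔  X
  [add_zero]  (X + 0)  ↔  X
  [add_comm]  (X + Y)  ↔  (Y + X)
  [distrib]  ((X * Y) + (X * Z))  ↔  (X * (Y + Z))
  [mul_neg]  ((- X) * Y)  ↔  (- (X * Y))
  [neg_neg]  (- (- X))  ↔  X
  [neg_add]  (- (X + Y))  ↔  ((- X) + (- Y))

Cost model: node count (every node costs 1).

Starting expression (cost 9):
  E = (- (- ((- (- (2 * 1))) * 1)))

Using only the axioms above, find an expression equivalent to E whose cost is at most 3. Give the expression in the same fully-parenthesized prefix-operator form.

(- (- 2))   [cost 3]

1. [mul_one →] ((- (- (2 * 1))) * 1)  →  (- (- (2 * 1)));  E = (- (- (- (- (2 * 1)))))
2. [neg_neg →] (- (- (- (2 * 1))))  →  (- (2 * 1));  E = (- (- (2 * 1)))
3. [mul_one →] (2 * 1)  →  2;  cost 3 ≤ 3, done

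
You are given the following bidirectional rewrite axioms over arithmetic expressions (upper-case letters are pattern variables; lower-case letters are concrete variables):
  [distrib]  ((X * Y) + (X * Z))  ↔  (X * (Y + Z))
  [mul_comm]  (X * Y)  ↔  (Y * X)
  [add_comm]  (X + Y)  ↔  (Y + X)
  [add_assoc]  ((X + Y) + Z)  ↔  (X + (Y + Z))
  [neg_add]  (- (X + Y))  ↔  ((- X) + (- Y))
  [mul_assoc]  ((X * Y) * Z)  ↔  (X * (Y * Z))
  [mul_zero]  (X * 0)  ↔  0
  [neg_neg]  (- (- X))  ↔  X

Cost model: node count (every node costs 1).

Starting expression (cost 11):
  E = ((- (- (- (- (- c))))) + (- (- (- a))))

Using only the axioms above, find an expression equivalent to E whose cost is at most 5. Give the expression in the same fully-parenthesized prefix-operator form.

step 1: neg_neg (→) rewrites (- (- (- c))) into (- c), now ((- (- (- c))) + (- (- (- a))))
step 2: neg_neg (→) rewrites (- (- (- c))) into (- c), now ((- c) + (- (- (- a))))
step 3: neg_neg (→) rewrites (- (- (- a))) into (- a), reaching cost 5 (bound 5)

((- c) + (- a))   [cost 5]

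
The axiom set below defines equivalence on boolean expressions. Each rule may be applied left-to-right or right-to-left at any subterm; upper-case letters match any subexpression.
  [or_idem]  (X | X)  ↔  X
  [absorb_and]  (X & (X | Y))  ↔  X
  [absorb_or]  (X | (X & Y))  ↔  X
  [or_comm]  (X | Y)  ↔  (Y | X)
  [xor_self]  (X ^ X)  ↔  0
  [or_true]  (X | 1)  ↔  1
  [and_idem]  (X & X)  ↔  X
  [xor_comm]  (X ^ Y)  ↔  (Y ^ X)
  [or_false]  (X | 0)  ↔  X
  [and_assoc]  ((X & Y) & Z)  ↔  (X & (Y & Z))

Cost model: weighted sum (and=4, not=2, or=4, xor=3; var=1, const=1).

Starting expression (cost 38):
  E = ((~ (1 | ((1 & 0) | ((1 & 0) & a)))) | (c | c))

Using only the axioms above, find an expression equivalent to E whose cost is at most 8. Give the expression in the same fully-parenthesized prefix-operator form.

step 1: absorb_or (→) rewrites ((1 & 0) | ((1 & 0) & a)) into (1 & 0), now ((~ (1 | (1 & 0))) | (c | c))
step 2: absorb_or (→) rewrites (1 | (1 & 0)) into 1, now ((~ 1) | (c | c))
step 3: or_idem (→) rewrites (c | c) into c, reaching cost 8 (bound 8)

((~ 1) | c)   [cost 8]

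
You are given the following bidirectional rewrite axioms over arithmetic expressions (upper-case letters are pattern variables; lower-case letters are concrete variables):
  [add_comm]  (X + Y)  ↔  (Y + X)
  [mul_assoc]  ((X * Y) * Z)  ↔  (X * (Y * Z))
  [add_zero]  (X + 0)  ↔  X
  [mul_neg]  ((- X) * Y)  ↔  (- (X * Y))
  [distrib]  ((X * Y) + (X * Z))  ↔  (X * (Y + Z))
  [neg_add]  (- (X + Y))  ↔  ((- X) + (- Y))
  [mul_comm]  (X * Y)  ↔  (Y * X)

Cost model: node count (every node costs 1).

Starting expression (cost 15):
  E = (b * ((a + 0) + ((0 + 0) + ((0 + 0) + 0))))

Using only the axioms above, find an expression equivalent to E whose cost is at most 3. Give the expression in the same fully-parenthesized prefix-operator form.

step 1: add_zero (→) rewrites (0 + 0) into 0, now (b * ((a + 0) + ((0 + 0) + (0 + 0))))
step 2: add_zero (→) rewrites (0 + 0) into 0, now (b * ((a + 0) + (0 + (0 + 0))))
step 3: add_zero (→) rewrites (0 + 0) into 0, now (b * ((a + 0) + (0 + 0)))
step 4: add_zero (→) rewrites (a + 0) into a, now (b * (a + (0 + 0)))
step 5: add_zero (→) rewrites (0 + 0) into 0, now (b * (a + 0))
step 6: add_zero (→) rewrites (a + 0) into a, reaching cost 3 (bound 3)

(b * a)   [cost 3]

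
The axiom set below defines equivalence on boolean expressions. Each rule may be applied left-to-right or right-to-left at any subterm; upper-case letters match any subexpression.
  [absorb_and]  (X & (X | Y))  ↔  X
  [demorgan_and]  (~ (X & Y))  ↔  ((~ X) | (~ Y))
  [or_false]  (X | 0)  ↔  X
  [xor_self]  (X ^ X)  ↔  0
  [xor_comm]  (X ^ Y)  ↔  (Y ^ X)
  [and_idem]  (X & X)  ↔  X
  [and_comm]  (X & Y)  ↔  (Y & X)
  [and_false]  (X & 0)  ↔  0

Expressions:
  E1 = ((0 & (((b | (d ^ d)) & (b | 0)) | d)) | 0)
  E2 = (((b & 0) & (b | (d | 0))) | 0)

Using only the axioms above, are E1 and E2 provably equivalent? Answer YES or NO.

YES

step 1: xor_self (→) rewrites (d ^ d) into 0, now ((0 & (((b | 0) & (b | 0)) | d)) | 0)
step 2: or_false (→) rewrites (b | 0) into b, now ((0 & (((b | 0) & b) | d)) | 0)
step 3: or_false (→) rewrites ((0 & (((b | 0) & b) | d)) | 0) into (0 & (((b | 0) & b) | d))
step 4: or_false (→) rewrites (b | 0) into b, now (0 & ((b & b) | d))
step 5: and_idem (→) rewrites (b & b) into b, now (0 & (b | d))
step 6: or_false (←) rewrites (0 & (b | d)) into ((0 & (b | d)) | 0)
step 7: and_false (←) rewrites 0 into (b & 0), now (((b & 0) & (b | d)) | 0)
step 8: or_false (←) rewrites d into (d | 0), which is E2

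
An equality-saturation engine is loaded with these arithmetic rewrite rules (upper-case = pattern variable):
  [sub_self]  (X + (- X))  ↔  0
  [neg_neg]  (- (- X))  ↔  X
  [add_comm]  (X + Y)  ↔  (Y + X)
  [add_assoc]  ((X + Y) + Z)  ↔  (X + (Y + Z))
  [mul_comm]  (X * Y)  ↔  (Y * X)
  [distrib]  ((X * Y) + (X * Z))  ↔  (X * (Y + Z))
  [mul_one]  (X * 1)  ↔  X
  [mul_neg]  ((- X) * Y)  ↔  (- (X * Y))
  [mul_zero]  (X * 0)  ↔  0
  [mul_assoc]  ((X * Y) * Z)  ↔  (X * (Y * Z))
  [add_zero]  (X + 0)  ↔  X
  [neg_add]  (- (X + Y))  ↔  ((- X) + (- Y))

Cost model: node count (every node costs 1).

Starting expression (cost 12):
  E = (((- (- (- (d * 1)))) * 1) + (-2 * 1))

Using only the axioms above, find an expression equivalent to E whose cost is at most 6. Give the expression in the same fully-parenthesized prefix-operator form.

((- d) + (-2 * 1))   [cost 6]

step 1: mul_one (→) rewrites (d * 1) into d, now (((- (- (- d))) * 1) + (-2 * 1))
step 2: neg_neg (→) rewrites (- (- d)) into d, now (((- d) * 1) + (-2 * 1))
step 3: mul_one (→) rewrites ((- d) * 1) into (- d), reaching cost 6 (bound 6)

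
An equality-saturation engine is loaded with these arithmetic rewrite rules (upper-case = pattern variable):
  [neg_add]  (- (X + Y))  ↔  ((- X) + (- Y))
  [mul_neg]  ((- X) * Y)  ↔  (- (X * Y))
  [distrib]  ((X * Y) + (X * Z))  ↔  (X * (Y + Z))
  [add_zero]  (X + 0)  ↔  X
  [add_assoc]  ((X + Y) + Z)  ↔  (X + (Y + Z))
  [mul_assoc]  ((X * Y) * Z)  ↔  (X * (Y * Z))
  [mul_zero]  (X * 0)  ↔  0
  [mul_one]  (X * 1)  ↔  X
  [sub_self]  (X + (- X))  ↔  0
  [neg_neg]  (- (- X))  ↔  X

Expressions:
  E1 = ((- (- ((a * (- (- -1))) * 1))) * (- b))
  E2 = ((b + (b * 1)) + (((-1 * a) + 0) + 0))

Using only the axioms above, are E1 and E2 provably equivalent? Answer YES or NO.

NO

Every axiom is a valid identity, so a rewrite proof would force E1 and E2 to agree under every assignment.
At a=0, b=1: E1 = 0 but E2 = 2; they differ, so no derivation exists.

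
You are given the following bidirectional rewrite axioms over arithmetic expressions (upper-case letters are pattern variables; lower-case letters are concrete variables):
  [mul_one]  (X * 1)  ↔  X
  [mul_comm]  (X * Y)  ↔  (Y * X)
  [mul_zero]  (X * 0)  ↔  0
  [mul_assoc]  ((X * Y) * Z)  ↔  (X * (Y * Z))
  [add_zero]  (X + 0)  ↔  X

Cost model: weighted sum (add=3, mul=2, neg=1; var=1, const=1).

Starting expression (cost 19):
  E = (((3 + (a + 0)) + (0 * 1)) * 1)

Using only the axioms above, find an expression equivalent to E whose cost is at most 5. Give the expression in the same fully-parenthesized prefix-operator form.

1. [mul_one →] (((3 + (a + 0)) + (0 * 1)) * 1)  →  ((3 + (a + 0)) + (0 * 1))
2. [mul_one →] (0 * 1)  →  0;  E = ((3 + (a + 0)) + 0)
3. [add_zero →] (a + 0)  →  a;  E = ((3 + a) + 0)
4. [add_zero →] ((3 + a) + 0)  →  (3 + a);  cost 5 ≤ 5, done

(3 + a)   [cost 5]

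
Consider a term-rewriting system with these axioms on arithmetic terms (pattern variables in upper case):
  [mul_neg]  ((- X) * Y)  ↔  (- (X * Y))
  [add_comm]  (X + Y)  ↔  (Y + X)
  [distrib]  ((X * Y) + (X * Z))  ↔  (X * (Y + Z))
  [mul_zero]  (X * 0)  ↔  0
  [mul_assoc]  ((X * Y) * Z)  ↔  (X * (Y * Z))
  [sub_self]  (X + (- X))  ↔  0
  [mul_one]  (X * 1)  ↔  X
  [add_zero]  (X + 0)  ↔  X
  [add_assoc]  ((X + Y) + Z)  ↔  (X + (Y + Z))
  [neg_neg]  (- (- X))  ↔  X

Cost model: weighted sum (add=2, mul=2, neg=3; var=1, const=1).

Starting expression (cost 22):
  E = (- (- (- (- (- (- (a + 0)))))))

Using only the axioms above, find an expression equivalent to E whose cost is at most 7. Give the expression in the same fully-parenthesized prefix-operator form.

(- (- a))   [cost 7]

step 1: add_zero (→) rewrites (a + 0) into a, now (- (- (- (- (- (- a))))))
step 2: neg_neg (→) rewrites (- (- a)) into a, now (- (- (- (- a))))
step 3: neg_neg (→) rewrites (- (- (- (- a)))) into (- (- a)), reaching cost 7 (bound 7)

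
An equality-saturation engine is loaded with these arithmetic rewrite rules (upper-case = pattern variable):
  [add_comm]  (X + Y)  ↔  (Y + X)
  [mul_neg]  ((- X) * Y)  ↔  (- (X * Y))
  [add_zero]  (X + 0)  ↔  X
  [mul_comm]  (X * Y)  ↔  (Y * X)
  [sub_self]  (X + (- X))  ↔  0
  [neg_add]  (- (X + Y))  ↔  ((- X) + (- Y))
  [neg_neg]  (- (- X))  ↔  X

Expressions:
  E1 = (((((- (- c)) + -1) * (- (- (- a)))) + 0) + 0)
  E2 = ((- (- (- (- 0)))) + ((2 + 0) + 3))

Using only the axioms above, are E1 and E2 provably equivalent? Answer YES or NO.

Every axiom is a valid identity, so a rewrite proof would force E1 and E2 to agree under every assignment.
At a=0, c=0: E1 = 0 but E2 = 5; they differ, so no derivation exists.

NO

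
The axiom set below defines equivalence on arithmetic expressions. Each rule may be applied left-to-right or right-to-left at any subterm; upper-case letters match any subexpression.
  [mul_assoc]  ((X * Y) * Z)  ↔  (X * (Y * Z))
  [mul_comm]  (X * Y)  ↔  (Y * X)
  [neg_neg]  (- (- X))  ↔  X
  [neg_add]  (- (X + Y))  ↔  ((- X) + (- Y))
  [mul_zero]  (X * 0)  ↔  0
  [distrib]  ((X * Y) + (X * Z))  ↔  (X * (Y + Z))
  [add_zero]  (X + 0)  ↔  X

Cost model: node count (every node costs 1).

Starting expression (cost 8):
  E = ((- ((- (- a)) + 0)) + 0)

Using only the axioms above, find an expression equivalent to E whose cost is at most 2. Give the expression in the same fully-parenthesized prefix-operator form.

(1) (- (- a))  =[neg_neg →]=  a    ⊢ ((- (a + 0)) + 0)
(2) (a + 0)  =[add_zero →]=  a    ⊢ ((- a) + 0)
(3) ((- a) + 0)  =[add_zero →]=  (- a)    ⊢ cost 2, within 2

(- a)   [cost 2]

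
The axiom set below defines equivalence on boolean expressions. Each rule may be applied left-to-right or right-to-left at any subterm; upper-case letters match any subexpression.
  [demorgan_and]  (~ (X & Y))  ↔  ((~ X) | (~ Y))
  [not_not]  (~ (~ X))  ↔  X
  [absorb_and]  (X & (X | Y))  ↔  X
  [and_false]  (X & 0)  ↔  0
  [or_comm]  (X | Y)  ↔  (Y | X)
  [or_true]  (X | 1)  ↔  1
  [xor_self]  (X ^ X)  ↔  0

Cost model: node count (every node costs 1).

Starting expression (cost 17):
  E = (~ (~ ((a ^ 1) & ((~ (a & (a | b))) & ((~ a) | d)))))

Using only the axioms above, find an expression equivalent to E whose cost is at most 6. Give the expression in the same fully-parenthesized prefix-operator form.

(1) (~ (~ ((a ^ 1) & ((~ (a & (a | b))) & ((~ a) | d)))))  =[not_not →]=  ((a ^ 1) & ((~ (a & (a | b))) & ((~ a) | d)))
(2) (a & (a | b))  =[absorb_and →]=  a    ⊢ ((a ^ 1) & ((~ a) & ((~ a) | d)))
(3) ((~ a) & ((~ a) | d))  =[absorb_and →]=  (~ a)    ⊢ cost 6, within 6

((a ^ 1) & (~ a))   [cost 6]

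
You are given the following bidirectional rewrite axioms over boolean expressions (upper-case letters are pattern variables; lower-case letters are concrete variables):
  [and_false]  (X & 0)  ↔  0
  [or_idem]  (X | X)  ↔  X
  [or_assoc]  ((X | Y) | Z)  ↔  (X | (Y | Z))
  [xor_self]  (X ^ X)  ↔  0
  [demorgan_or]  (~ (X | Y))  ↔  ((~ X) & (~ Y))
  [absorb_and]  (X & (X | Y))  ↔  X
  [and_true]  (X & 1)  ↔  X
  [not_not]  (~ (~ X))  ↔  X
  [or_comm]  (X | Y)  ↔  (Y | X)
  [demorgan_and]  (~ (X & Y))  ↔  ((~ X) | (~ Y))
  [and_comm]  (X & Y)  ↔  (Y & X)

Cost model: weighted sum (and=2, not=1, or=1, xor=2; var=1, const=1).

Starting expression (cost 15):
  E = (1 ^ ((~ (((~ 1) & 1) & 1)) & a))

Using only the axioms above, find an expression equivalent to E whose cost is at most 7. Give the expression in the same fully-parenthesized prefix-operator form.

(1 ^ (1 & a))   [cost 7]

(1) ((~ 1) & 1)  =[and_true →]=  (~ 1)    ⊢ (1 ^ ((~ ((~ 1) & 1)) & a))
(2) ((~ 1) & 1)  =[and_true →]=  (~ 1)    ⊢ (1 ^ ((~ (~ 1)) & a))
(3) (~ (~ 1))  =[not_not →]=  1    ⊢ cost 7, within 7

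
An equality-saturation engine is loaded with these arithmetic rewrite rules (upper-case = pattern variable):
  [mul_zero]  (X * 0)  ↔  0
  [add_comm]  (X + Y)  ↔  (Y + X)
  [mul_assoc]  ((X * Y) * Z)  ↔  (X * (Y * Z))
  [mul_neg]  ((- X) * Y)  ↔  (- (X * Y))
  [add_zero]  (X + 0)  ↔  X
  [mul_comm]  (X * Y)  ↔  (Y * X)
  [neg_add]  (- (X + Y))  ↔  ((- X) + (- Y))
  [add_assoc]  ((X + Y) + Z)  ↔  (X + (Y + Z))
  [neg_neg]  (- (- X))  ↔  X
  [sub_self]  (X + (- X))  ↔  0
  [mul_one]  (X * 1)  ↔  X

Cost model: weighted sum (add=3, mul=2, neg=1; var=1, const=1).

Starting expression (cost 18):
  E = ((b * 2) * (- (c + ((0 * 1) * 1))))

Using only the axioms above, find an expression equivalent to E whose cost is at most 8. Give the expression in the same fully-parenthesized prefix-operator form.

((b * 2) * (- c))   [cost 8]

1. [mul_one →] ((0 * 1) * 1)  →  (0 * 1);  E = ((b * 2) * (- (c + (0 * 1))))
2. [mul_one →] (0 * 1)  →  0;  E = ((b * 2) * (- (c + 0)))
3. [add_zero →] (c + 0)  →  c;  cost 8 ≤ 8, done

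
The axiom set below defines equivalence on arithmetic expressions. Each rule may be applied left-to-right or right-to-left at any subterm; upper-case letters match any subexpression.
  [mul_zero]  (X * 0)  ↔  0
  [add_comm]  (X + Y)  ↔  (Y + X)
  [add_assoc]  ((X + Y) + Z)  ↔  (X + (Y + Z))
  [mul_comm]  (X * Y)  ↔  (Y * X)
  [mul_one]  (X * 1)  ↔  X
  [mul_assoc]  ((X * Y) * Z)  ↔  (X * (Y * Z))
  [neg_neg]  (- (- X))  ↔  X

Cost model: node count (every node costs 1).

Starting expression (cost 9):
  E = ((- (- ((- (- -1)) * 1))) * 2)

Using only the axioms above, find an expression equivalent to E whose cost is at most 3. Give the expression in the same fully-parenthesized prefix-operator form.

(-1 * 2)   [cost 3]

1. [neg_neg →] (- (- ((- (- -1)) * 1)))  →  ((- (- -1)) * 1);  E = (((- (- -1)) * 1) * 2)
2. [neg_neg →] (- (- -1))  →  -1;  E = ((-1 * 1) * 2)
3. [mul_one →] (-1 * 1)  →  -1;  cost 3 ≤ 3, done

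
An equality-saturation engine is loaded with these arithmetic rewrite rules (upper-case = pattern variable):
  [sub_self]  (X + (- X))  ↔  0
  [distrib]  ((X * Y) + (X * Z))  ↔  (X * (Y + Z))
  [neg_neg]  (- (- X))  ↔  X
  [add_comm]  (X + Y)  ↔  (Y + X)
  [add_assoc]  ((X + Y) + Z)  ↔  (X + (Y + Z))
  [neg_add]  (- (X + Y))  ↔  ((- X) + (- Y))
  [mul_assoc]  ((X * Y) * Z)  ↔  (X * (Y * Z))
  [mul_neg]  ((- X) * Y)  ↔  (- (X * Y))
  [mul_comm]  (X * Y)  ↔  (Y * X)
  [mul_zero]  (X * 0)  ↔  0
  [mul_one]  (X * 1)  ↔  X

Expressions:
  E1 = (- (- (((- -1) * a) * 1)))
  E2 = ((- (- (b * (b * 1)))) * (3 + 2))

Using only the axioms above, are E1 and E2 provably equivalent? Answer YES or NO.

The axioms are sound identities: if E1 ↔* E2 then E1 and E2 evaluate identically under any assignment.
Under a=0, b=1: E1 evaluates to 0, E2 to 5. Distinct ⇒ no rewrite sequence connects them.

NO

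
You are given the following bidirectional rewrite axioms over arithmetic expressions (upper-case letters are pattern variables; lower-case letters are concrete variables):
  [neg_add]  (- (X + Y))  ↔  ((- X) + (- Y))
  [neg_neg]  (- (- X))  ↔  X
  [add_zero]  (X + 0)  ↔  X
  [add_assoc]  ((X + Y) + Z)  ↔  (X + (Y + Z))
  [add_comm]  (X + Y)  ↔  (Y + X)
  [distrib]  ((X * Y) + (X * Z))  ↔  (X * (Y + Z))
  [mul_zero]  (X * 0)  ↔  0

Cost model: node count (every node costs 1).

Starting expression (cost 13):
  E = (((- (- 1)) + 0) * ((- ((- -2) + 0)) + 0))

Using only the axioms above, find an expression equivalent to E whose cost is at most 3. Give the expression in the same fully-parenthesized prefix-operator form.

1. [add_zero →] ((- -2) + 0)  →  (- -2);  E = (((- (- 1)) + 0) * ((- (- -2)) + 0))
2. [neg_neg →] (- (- 1))  →  1;  E = ((1 + 0) * ((- (- -2)) + 0))
3. [neg_neg →] (- (- -2))  →  -2;  E = ((1 + 0) * (-2 + 0))
4. [add_comm →] (-2 + 0)  →  (0 + -2);  E = ((1 + 0) * (0 + -2))
5. [add_zero →] (1 + 0)  →  1;  E = (1 * (0 + -2))
6. [add_comm →] (0 + -2)  →  (-2 + 0);  E = (1 * (-2 + 0))
7. [add_zero →] (-2 + 0)  →  -2;  cost 3 ≤ 3, done

(1 * -2)   [cost 3]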